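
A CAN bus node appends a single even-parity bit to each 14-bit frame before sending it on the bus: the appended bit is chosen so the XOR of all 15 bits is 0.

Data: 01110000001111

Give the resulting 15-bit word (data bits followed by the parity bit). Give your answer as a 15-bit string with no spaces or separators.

011100000011111

XOR of the 14 data bits: 0⊕1⊕1⊕1⊕0⊕0⊕0⊕0⊕0⊕0⊕1⊕1⊕1⊕1 = 1
Parity bit = 1 (so all 15 bits XOR to 0).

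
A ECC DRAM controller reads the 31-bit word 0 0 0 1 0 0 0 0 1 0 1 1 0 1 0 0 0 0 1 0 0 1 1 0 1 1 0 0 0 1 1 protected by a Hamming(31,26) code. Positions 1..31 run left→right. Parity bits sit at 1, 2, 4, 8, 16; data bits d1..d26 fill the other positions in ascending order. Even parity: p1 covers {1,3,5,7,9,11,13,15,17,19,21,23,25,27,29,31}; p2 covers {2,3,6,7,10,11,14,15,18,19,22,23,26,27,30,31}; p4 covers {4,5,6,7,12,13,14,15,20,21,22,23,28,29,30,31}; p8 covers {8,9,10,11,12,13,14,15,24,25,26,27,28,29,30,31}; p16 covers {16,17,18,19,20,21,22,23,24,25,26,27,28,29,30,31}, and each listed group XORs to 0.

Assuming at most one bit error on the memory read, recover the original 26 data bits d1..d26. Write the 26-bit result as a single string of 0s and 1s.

s1 (pos 1,3,5,7,9,11,13,15,17,19,21,23,25,27,29,31): 0⊕0⊕0⊕0⊕1⊕1⊕0⊕0⊕0⊕1⊕0⊕1⊕1⊕0⊕0⊕1 = 0
s2 (pos 2,3,6,7,10,11,14,15,18,19,22,23,26,27,30,31): 0⊕0⊕0⊕0⊕0⊕1⊕1⊕0⊕0⊕1⊕1⊕1⊕1⊕0⊕1⊕1 = 0
s4 (pos 4,5,6,7,12,13,14,15,20,21,22,23,28,29,30,31): 1⊕0⊕0⊕0⊕1⊕0⊕1⊕0⊕0⊕0⊕1⊕1⊕0⊕0⊕1⊕1 = 1
s8 (pos 8,9,10,11,12,13,14,15,24,25,26,27,28,29,30,31): 0⊕1⊕0⊕1⊕1⊕0⊕1⊕0⊕0⊕1⊕1⊕0⊕0⊕0⊕1⊕1 = 0
s16 (pos 16,17,18,19,20,21,22,23,24,25,26,27,28,29,30,31): 0⊕0⊕0⊕1⊕0⊕0⊕1⊕1⊕0⊕1⊕1⊕0⊕0⊕0⊕1⊕1 = 1
Syndrome s16…s1 = 10100 → error at position 20.
Flip position 20: 0001000010110100001001101100011 → 0001000010110100001101101100011
Read data bits from positions 3,5,6,7,9,10,11,12,13,14,15,17,18,19,20,21,22,23,24,25,26,27,28,29,30,31: 00001011010001101101100011

00001011010001101101100011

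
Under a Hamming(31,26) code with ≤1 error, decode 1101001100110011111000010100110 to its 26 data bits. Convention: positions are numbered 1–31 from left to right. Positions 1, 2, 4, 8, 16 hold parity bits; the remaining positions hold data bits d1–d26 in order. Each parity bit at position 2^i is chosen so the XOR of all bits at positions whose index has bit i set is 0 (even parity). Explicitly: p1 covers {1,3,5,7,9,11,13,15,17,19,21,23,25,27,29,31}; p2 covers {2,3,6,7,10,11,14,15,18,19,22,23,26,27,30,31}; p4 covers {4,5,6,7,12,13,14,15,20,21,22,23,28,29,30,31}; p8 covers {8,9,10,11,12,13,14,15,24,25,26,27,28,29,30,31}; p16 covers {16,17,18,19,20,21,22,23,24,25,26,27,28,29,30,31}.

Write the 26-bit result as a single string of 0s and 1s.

s1 (pos 1,3,5,7,9,11,13,15,17,19,21,23,25,27,29,31): 1⊕0⊕0⊕1⊕0⊕1⊕0⊕1⊕1⊕1⊕0⊕0⊕0⊕0⊕1⊕0 = 1
s2 (pos 2,3,6,7,10,11,14,15,18,19,22,23,26,27,30,31): 1⊕0⊕0⊕1⊕0⊕1⊕0⊕1⊕1⊕1⊕0⊕0⊕1⊕0⊕1⊕0 = 0
s4 (pos 4,5,6,7,12,13,14,15,20,21,22,23,28,29,30,31): 1⊕0⊕0⊕1⊕1⊕0⊕0⊕1⊕0⊕0⊕0⊕0⊕0⊕1⊕1⊕0 = 0
s8 (pos 8,9,10,11,12,13,14,15,24,25,26,27,28,29,30,31): 1⊕0⊕0⊕1⊕1⊕0⊕0⊕1⊕1⊕0⊕1⊕0⊕0⊕1⊕1⊕0 = 0
s16 (pos 16,17,18,19,20,21,22,23,24,25,26,27,28,29,30,31): 1⊕1⊕1⊕1⊕0⊕0⊕0⊕0⊕1⊕0⊕1⊕0⊕0⊕1⊕1⊕0 = 0
Syndrome s16…s1 = 00001 → error at position 1.
Flip position 1: 1101001100110011111000010100110 → 0101001100110011111000010100110
Read data bits from positions 3,5,6,7,9,10,11,12,13,14,15,17,18,19,20,21,22,23,24,25,26,27,28,29,30,31: 00010011001111000010100110

00010011001111000010100110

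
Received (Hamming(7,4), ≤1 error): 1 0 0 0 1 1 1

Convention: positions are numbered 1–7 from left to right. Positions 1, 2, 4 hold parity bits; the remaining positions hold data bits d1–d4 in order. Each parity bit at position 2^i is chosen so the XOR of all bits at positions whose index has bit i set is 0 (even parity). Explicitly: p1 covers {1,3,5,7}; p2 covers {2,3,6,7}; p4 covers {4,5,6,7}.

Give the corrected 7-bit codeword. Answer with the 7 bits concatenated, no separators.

1000011

s1 (pos 1,3,5,7): 1⊕0⊕1⊕1 = 1
s2 (pos 2,3,6,7): 0⊕0⊕1⊕1 = 0
s4 (pos 4,5,6,7): 0⊕1⊕1⊕1 = 1
Syndrome s4…s1 = 101 → error at position 5.
Flip position 5: 1000111 → 1000011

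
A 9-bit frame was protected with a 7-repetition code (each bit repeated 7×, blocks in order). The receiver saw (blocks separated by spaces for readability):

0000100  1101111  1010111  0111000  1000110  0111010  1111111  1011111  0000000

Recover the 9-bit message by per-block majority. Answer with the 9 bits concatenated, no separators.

011001110

Block 1 (0000100): 1 one → 0
Block 2 (1101111): 6 ones → 1
Block 3 (1010111): 5 ones → 1
Block 4 (0111000): 3 ones → 0
Block 5 (1000110): 3 ones → 0
Block 6 (0111010): 4 ones → 1
Block 7 (1111111): 7 ones → 1
Block 8 (1011111): 6 ones → 1
Block 9 (0000000): 0 ones → 0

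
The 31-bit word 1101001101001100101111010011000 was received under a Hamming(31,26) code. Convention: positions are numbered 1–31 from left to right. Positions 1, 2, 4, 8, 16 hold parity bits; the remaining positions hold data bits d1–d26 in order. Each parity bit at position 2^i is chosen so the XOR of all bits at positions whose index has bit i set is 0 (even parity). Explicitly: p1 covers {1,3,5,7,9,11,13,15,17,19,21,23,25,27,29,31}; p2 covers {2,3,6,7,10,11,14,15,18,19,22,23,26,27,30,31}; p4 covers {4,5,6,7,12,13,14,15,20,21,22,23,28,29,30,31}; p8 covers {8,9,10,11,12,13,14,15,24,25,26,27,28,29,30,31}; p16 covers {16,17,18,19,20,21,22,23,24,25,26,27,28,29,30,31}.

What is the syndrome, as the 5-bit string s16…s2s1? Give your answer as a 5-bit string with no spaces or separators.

01011

s1 (pos 1,3,5,7,9,11,13,15,17,19,21,23,25,27,29,31): 1⊕0⊕0⊕1⊕0⊕0⊕1⊕0⊕1⊕1⊕1⊕0⊕0⊕1⊕0⊕0 = 1
s2 (pos 2,3,6,7,10,11,14,15,18,19,22,23,26,27,30,31): 1⊕0⊕0⊕1⊕1⊕0⊕1⊕0⊕0⊕1⊕1⊕0⊕0⊕1⊕0⊕0 = 1
s4 (pos 4,5,6,7,12,13,14,15,20,21,22,23,28,29,30,31): 1⊕0⊕0⊕1⊕0⊕1⊕1⊕0⊕1⊕1⊕1⊕0⊕1⊕0⊕0⊕0 = 0
s8 (pos 8,9,10,11,12,13,14,15,24,25,26,27,28,29,30,31): 1⊕0⊕1⊕0⊕0⊕1⊕1⊕0⊕1⊕0⊕0⊕1⊕1⊕0⊕0⊕0 = 1
s16 (pos 16,17,18,19,20,21,22,23,24,25,26,27,28,29,30,31): 0⊕1⊕0⊕1⊕1⊕1⊕1⊕0⊕1⊕0⊕0⊕1⊕1⊕0⊕0⊕0 = 0
Syndrome s16…s1 = 01011 → error at position 11.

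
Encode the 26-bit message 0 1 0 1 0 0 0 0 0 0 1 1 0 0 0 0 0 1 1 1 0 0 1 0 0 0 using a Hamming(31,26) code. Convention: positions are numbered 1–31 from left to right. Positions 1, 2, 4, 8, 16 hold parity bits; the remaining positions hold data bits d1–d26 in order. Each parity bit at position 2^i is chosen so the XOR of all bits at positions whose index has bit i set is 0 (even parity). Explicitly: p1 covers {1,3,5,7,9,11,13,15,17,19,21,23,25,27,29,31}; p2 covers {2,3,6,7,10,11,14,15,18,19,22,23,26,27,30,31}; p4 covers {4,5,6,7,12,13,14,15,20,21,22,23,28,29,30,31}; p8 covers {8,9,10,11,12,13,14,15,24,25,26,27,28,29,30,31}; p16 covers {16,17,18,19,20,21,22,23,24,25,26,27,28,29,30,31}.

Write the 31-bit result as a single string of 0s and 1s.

0101101000000011100000111001000

Place data at non-parity positions: p1 p2 0 p4 1 0 1 p8 0 0 0 0 0 0 1 p16 1 0 0 0 0 0 1 1 1 0 0 1 0 0 0
p1 (pos 1,3,5,7,9,11,13,15,17,19,21,23,25,27,29,31): XOR of data positions = 0⊕1⊕1⊕0⊕0⊕0⊕1⊕1⊕0⊕0⊕1⊕1⊕0⊕0⊕0 = 0
p2 (pos 2,3,6,7,10,11,14,15,18,19,22,23,26,27,30,31): XOR of data positions = 0⊕0⊕1⊕0⊕0⊕0⊕1⊕0⊕0⊕0⊕1⊕0⊕0⊕0⊕0 = 1
p4 (pos 4,5,6,7,12,13,14,15,20,21,22,23,28,29,30,31): XOR of data positions = 1⊕0⊕1⊕0⊕0⊕0⊕1⊕0⊕0⊕0⊕1⊕1⊕0⊕0⊕0 = 1
p8 (pos 8,9,10,11,12,13,14,15,24,25,26,27,28,29,30,31): XOR of data positions = 0⊕0⊕0⊕0⊕0⊕0⊕1⊕1⊕1⊕0⊕0⊕1⊕0⊕0⊕0 = 0
p16 (pos 16,17,18,19,20,21,22,23,24,25,26,27,28,29,30,31): XOR of data positions = 1⊕0⊕0⊕0⊕0⊕0⊕1⊕1⊕1⊕0⊕0⊕1⊕0⊕0⊕0 = 1
Codeword: 0101101000000011100000111001000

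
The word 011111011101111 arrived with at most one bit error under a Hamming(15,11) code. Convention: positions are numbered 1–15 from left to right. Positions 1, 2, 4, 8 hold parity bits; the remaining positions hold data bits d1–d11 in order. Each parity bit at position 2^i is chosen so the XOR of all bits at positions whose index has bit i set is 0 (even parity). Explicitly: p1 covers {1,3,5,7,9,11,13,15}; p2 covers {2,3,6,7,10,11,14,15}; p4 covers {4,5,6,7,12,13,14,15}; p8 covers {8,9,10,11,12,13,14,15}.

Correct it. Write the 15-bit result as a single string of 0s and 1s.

011111011101011

s1 (pos 1,3,5,7,9,11,13,15): 0⊕1⊕1⊕0⊕1⊕0⊕1⊕1 = 1
s2 (pos 2,3,6,7,10,11,14,15): 1⊕1⊕1⊕0⊕1⊕0⊕1⊕1 = 0
s4 (pos 4,5,6,7,12,13,14,15): 1⊕1⊕1⊕0⊕1⊕1⊕1⊕1 = 1
s8 (pos 8,9,10,11,12,13,14,15): 1⊕1⊕1⊕0⊕1⊕1⊕1⊕1 = 1
Syndrome s8…s1 = 1101 → error at position 13.
Flip position 13: 011111011101111 → 011111011101011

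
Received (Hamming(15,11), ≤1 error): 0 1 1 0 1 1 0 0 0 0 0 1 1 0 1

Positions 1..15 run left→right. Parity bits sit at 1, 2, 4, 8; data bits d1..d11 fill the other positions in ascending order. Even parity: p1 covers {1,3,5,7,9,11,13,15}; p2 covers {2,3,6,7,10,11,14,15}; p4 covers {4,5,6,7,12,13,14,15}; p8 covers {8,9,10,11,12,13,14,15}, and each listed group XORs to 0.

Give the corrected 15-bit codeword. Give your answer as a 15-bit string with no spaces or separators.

011011000000101

s1 (pos 1,3,5,7,9,11,13,15): 0⊕1⊕1⊕0⊕0⊕0⊕1⊕1 = 0
s2 (pos 2,3,6,7,10,11,14,15): 1⊕1⊕1⊕0⊕0⊕0⊕0⊕1 = 0
s4 (pos 4,5,6,7,12,13,14,15): 0⊕1⊕1⊕0⊕1⊕1⊕0⊕1 = 1
s8 (pos 8,9,10,11,12,13,14,15): 0⊕0⊕0⊕0⊕1⊕1⊕0⊕1 = 1
Syndrome s8…s1 = 1100 → error at position 12.
Flip position 12: 011011000001101 → 011011000000101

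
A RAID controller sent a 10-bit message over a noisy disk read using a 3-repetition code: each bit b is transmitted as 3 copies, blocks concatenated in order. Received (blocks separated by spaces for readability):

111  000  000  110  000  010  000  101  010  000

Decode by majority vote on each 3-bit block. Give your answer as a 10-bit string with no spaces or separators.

1001000100

Block 1 (111): 3 ones → 1
Block 2 (000): 0 ones → 0
Block 3 (000): 0 ones → 0
Block 4 (110): 2 ones → 1
Block 5 (000): 0 ones → 0
Block 6 (010): 1 one → 0
Block 7 (000): 0 ones → 0
Block 8 (101): 2 ones → 1
Block 9 (010): 1 one → 0
Block 10 (000): 0 ones → 0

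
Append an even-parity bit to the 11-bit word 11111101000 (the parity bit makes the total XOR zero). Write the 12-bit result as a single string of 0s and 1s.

XOR of the 11 data bits: 1⊕1⊕1⊕1⊕1⊕1⊕0⊕1⊕0⊕0⊕0 = 1
Parity bit = 1 (so all 12 bits XOR to 0).

111111010001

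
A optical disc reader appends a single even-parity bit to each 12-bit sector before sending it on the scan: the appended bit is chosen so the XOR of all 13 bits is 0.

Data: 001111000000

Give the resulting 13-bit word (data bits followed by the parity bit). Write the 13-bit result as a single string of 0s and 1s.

0011110000000

XOR of the 12 data bits: 0⊕0⊕1⊕1⊕1⊕1⊕0⊕0⊕0⊕0⊕0⊕0 = 0
Parity bit = 0 (so all 13 bits XOR to 0).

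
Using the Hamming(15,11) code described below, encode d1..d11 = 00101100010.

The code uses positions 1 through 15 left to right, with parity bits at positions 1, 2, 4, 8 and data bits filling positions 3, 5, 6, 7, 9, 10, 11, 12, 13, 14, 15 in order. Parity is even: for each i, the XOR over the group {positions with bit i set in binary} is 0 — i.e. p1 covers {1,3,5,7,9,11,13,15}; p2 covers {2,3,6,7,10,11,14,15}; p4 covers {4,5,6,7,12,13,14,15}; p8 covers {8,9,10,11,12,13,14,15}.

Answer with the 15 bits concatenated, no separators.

110001011100010

Place data at non-parity positions: p1 p2 0 p4 0 1 0 p8 1 1 0 0 0 1 0
p1 (pos 1,3,5,7,9,11,13,15): XOR of data positions = 0⊕0⊕0⊕1⊕0⊕0⊕0 = 1
p2 (pos 2,3,6,7,10,11,14,15): XOR of data positions = 0⊕1⊕0⊕1⊕0⊕1⊕0 = 1
p4 (pos 4,5,6,7,12,13,14,15): XOR of data positions = 0⊕1⊕0⊕0⊕0⊕1⊕0 = 0
p8 (pos 8,9,10,11,12,13,14,15): XOR of data positions = 1⊕1⊕0⊕0⊕0⊕1⊕0 = 1
Codeword: 110001011100010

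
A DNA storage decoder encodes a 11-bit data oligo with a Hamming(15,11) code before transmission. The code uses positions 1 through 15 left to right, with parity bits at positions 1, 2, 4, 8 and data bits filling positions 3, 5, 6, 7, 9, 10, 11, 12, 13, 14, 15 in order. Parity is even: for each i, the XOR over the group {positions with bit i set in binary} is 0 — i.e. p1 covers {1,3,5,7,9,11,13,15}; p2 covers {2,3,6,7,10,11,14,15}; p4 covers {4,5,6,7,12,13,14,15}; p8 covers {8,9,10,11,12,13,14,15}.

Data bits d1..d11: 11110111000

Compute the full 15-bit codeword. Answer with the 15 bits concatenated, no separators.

011011110111000

Place data at non-parity positions: p1 p2 1 p4 1 1 1 p8 0 1 1 1 0 0 0
p1 (pos 1,3,5,7,9,11,13,15): XOR of data positions = 1⊕1⊕1⊕0⊕1⊕0⊕0 = 0
p2 (pos 2,3,6,7,10,11,14,15): XOR of data positions = 1⊕1⊕1⊕1⊕1⊕0⊕0 = 1
p4 (pos 4,5,6,7,12,13,14,15): XOR of data positions = 1⊕1⊕1⊕1⊕0⊕0⊕0 = 0
p8 (pos 8,9,10,11,12,13,14,15): XOR of data positions = 0⊕1⊕1⊕1⊕0⊕0⊕0 = 1
Codeword: 011011110111000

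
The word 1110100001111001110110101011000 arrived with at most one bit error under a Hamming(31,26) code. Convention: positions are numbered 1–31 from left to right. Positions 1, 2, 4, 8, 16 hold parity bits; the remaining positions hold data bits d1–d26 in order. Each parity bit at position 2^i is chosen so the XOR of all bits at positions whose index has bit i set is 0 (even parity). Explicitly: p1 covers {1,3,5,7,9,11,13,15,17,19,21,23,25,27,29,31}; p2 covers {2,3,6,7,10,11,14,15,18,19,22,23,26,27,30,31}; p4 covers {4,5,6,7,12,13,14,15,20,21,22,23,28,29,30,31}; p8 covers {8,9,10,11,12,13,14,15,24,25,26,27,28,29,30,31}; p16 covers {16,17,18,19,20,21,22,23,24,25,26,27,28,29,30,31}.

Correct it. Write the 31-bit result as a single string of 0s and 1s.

1110100001111001110110101011010

s1 (pos 1,3,5,7,9,11,13,15,17,19,21,23,25,27,29,31): 1⊕1⊕1⊕0⊕0⊕1⊕1⊕0⊕1⊕0⊕1⊕1⊕1⊕1⊕0⊕0 = 0
s2 (pos 2,3,6,7,10,11,14,15,18,19,22,23,26,27,30,31): 1⊕1⊕0⊕0⊕1⊕1⊕0⊕0⊕1⊕0⊕0⊕1⊕0⊕1⊕0⊕0 = 1
s4 (pos 4,5,6,7,12,13,14,15,20,21,22,23,28,29,30,31): 0⊕1⊕0⊕0⊕1⊕1⊕0⊕0⊕1⊕1⊕0⊕1⊕1⊕0⊕0⊕0 = 1
s8 (pos 8,9,10,11,12,13,14,15,24,25,26,27,28,29,30,31): 0⊕0⊕1⊕1⊕1⊕1⊕0⊕0⊕0⊕1⊕0⊕1⊕1⊕0⊕0⊕0 = 1
s16 (pos 16,17,18,19,20,21,22,23,24,25,26,27,28,29,30,31): 1⊕1⊕1⊕0⊕1⊕1⊕0⊕1⊕0⊕1⊕0⊕1⊕1⊕0⊕0⊕0 = 1
Syndrome s16…s1 = 11110 → error at position 30.
Flip position 30: 1110100001111001110110101011000 → 1110100001111001110110101011010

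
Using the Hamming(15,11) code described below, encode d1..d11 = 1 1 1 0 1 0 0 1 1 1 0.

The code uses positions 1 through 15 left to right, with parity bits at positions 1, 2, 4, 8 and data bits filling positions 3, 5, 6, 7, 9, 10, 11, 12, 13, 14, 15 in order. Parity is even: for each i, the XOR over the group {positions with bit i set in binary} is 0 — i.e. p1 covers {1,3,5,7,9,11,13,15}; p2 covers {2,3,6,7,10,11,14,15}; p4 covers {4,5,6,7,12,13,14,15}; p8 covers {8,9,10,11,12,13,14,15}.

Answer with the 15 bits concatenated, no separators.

011111001001110

Place data at non-parity positions: p1 p2 1 p4 1 1 0 p8 1 0 0 1 1 1 0
p1 (pos 1,3,5,7,9,11,13,15): XOR of data positions = 1⊕1⊕0⊕1⊕0⊕1⊕0 = 0
p2 (pos 2,3,6,7,10,11,14,15): XOR of data positions = 1⊕1⊕0⊕0⊕0⊕1⊕0 = 1
p4 (pos 4,5,6,7,12,13,14,15): XOR of data positions = 1⊕1⊕0⊕1⊕1⊕1⊕0 = 1
p8 (pos 8,9,10,11,12,13,14,15): XOR of data positions = 1⊕0⊕0⊕1⊕1⊕1⊕0 = 0
Codeword: 011111001001110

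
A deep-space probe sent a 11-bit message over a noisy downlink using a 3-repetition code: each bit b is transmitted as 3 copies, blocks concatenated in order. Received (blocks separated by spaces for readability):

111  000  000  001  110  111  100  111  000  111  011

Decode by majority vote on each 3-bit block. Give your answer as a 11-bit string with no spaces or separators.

Block 1 (111): 3 ones → 1
Block 2 (000): 0 ones → 0
Block 3 (000): 0 ones → 0
Block 4 (001): 1 one → 0
Block 5 (110): 2 ones → 1
Block 6 (111): 3 ones → 1
Block 7 (100): 1 one → 0
Block 8 (111): 3 ones → 1
Block 9 (000): 0 ones → 0
Block 10 (111): 3 ones → 1
Block 11 (011): 2 ones → 1

10001101011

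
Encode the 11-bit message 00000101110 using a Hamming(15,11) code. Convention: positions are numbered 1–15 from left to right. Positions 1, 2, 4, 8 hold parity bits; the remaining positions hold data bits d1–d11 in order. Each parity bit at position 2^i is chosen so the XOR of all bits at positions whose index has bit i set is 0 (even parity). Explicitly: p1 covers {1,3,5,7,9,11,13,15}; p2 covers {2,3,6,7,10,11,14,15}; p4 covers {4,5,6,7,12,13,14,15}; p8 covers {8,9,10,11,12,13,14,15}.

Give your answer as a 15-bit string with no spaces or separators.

Place data at non-parity positions: p1 p2 0 p4 0 0 0 p8 0 1 0 1 1 1 0
p1 (pos 1,3,5,7,9,11,13,15): XOR of data positions = 0⊕0⊕0⊕0⊕0⊕1⊕0 = 1
p2 (pos 2,3,6,7,10,11,14,15): XOR of data positions = 0⊕0⊕0⊕1⊕0⊕1⊕0 = 0
p4 (pos 4,5,6,7,12,13,14,15): XOR of data positions = 0⊕0⊕0⊕1⊕1⊕1⊕0 = 1
p8 (pos 8,9,10,11,12,13,14,15): XOR of data positions = 0⊕1⊕0⊕1⊕1⊕1⊕0 = 0
Codeword: 100100000101110

100100000101110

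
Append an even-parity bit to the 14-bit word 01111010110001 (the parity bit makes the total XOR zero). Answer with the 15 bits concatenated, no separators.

XOR of the 14 data bits: 0⊕1⊕1⊕1⊕1⊕0⊕1⊕0⊕1⊕1⊕0⊕0⊕0⊕1 = 0
Parity bit = 0 (so all 15 bits XOR to 0).

011110101100010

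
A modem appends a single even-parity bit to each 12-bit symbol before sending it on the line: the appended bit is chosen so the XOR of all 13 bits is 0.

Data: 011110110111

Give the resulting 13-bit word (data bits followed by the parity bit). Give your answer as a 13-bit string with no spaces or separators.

0111101101111

XOR of the 12 data bits: 0⊕1⊕1⊕1⊕1⊕0⊕1⊕1⊕0⊕1⊕1⊕1 = 1
Parity bit = 1 (so all 13 bits XOR to 0).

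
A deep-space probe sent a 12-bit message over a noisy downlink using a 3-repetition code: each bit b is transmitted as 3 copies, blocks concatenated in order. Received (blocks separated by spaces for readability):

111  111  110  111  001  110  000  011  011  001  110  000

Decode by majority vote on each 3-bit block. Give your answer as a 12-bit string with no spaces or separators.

Block 1 (111): 3 ones → 1
Block 2 (111): 3 ones → 1
Block 3 (110): 2 ones → 1
Block 4 (111): 3 ones → 1
Block 5 (001): 1 one → 0
Block 6 (110): 2 ones → 1
Block 7 (000): 0 ones → 0
Block 8 (011): 2 ones → 1
Block 9 (011): 2 ones → 1
Block 10 (001): 1 one → 0
Block 11 (110): 2 ones → 1
Block 12 (000): 0 ones → 0

111101011010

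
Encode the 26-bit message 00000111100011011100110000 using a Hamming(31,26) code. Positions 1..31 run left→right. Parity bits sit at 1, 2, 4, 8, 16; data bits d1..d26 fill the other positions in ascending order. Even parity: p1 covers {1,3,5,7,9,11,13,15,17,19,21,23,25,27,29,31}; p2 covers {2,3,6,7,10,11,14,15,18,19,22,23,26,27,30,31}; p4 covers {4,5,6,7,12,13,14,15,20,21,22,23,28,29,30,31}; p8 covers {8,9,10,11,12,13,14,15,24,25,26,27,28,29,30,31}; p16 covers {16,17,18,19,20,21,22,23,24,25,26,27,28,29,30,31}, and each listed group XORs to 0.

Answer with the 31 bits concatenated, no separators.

Place data at non-parity positions: p1 p2 0 p4 0 0 0 p8 0 1 1 1 1 0 0 p16 0 1 1 0 1 1 1 0 0 1 1 0 0 0 0
p1 (pos 1,3,5,7,9,11,13,15,17,19,21,23,25,27,29,31): XOR of data positions = 0⊕0⊕0⊕0⊕1⊕1⊕0⊕0⊕1⊕1⊕1⊕0⊕1⊕0⊕0 = 0
p2 (pos 2,3,6,7,10,11,14,15,18,19,22,23,26,27,30,31): XOR of data positions = 0⊕0⊕0⊕1⊕1⊕0⊕0⊕1⊕1⊕1⊕1⊕1⊕1⊕0⊕0 = 0
p4 (pos 4,5,6,7,12,13,14,15,20,21,22,23,28,29,30,31): XOR of data positions = 0⊕0⊕0⊕1⊕1⊕0⊕0⊕0⊕1⊕1⊕1⊕0⊕0⊕0⊕0 = 1
p8 (pos 8,9,10,11,12,13,14,15,24,25,26,27,28,29,30,31): XOR of data positions = 0⊕1⊕1⊕1⊕1⊕0⊕0⊕0⊕0⊕1⊕1⊕0⊕0⊕0⊕0 = 0
p16 (pos 16,17,18,19,20,21,22,23,24,25,26,27,28,29,30,31): XOR of data positions = 0⊕1⊕1⊕0⊕1⊕1⊕1⊕0⊕0⊕1⊕1⊕0⊕0⊕0⊕0 = 1
Codeword: 0001000001111001011011100110000

0001000001111001011011100110000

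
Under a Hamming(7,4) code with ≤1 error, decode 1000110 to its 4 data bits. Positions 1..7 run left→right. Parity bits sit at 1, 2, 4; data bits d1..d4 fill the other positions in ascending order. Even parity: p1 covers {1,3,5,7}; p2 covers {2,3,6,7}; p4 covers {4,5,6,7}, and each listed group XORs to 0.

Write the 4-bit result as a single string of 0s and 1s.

0110

s1 (pos 1,3,5,7): 1⊕0⊕1⊕0 = 0
s2 (pos 2,3,6,7): 0⊕0⊕1⊕0 = 1
s4 (pos 4,5,6,7): 0⊕1⊕1⊕0 = 0
Syndrome s4…s1 = 010 → error at position 2.
Flip position 2: 1000110 → 1100110
Read data bits from positions 3,5,6,7: 0110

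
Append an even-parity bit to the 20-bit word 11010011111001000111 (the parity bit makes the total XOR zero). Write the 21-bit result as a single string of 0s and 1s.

XOR of the 20 data bits: 1⊕1⊕0⊕1⊕0⊕0⊕1⊕1⊕1⊕1⊕1⊕0⊕0⊕1⊕0⊕0⊕0⊕1⊕1⊕1 = 0
Parity bit = 0 (so all 21 bits XOR to 0).

110100111110010001110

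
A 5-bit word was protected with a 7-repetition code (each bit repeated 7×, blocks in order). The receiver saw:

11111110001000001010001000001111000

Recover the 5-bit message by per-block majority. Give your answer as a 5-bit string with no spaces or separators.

Block 1 (1111111): 7 ones → 1
Block 2 (0001000): 1 one → 0
Block 3 (0010100): 2 ones → 0
Block 4 (0100000): 1 one → 0
Block 5 (1111000): 4 ones → 1

10001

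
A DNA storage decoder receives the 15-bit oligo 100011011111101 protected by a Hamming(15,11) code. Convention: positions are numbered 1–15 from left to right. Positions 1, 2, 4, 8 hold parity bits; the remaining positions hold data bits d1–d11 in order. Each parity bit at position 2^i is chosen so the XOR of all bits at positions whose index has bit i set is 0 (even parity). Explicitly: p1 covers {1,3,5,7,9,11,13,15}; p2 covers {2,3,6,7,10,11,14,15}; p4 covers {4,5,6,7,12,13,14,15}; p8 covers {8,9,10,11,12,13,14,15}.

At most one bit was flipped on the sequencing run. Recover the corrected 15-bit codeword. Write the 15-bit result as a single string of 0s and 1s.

s1 (pos 1,3,5,7,9,11,13,15): 1⊕0⊕1⊕0⊕1⊕1⊕1⊕1 = 0
s2 (pos 2,3,6,7,10,11,14,15): 0⊕0⊕1⊕0⊕1⊕1⊕0⊕1 = 0
s4 (pos 4,5,6,7,12,13,14,15): 0⊕1⊕1⊕0⊕1⊕1⊕0⊕1 = 1
s8 (pos 8,9,10,11,12,13,14,15): 1⊕1⊕1⊕1⊕1⊕1⊕0⊕1 = 1
Syndrome s8…s1 = 1100 → error at position 12.
Flip position 12: 100011011111101 → 100011011110101

100011011110101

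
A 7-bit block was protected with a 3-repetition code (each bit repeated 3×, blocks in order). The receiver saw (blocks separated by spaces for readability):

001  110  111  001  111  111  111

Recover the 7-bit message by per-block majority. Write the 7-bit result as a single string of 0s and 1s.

0110111

Block 1 (001): 1 one → 0
Block 2 (110): 2 ones → 1
Block 3 (111): 3 ones → 1
Block 4 (001): 1 one → 0
Block 5 (111): 3 ones → 1
Block 6 (111): 3 ones → 1
Block 7 (111): 3 ones → 1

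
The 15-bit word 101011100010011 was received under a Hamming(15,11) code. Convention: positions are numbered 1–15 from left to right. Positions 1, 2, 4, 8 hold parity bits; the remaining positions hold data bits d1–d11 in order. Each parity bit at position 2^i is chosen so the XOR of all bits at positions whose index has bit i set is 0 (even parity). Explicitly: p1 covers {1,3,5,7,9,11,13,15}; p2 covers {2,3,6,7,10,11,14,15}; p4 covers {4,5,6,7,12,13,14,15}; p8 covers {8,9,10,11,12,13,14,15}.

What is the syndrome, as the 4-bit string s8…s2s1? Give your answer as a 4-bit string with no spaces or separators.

s1 (pos 1,3,5,7,9,11,13,15): 1⊕1⊕1⊕1⊕0⊕1⊕0⊕1 = 0
s2 (pos 2,3,6,7,10,11,14,15): 0⊕1⊕1⊕1⊕0⊕1⊕1⊕1 = 0
s4 (pos 4,5,6,7,12,13,14,15): 0⊕1⊕1⊕1⊕0⊕0⊕1⊕1 = 1
s8 (pos 8,9,10,11,12,13,14,15): 0⊕0⊕0⊕1⊕0⊕0⊕1⊕1 = 1
Syndrome s8…s1 = 1100 → error at position 12.

1100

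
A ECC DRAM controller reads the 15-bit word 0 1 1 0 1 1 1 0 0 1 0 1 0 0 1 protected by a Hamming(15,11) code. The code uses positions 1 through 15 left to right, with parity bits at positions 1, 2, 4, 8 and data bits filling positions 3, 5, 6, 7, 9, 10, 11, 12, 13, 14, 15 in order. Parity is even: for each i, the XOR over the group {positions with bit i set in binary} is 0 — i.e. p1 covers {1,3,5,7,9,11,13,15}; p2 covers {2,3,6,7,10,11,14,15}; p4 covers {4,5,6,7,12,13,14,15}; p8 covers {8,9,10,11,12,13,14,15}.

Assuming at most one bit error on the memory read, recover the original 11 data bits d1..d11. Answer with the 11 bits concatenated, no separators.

11110100001

s1 (pos 1,3,5,7,9,11,13,15): 0⊕1⊕1⊕1⊕0⊕0⊕0⊕1 = 0
s2 (pos 2,3,6,7,10,11,14,15): 1⊕1⊕1⊕1⊕1⊕0⊕0⊕1 = 0
s4 (pos 4,5,6,7,12,13,14,15): 0⊕1⊕1⊕1⊕1⊕0⊕0⊕1 = 1
s8 (pos 8,9,10,11,12,13,14,15): 0⊕0⊕1⊕0⊕1⊕0⊕0⊕1 = 1
Syndrome s8…s1 = 1100 → error at position 12.
Flip position 12: 011011100101001 → 011011100100001
Read data bits from positions 3,5,6,7,9,10,11,12,13,14,15: 11110100001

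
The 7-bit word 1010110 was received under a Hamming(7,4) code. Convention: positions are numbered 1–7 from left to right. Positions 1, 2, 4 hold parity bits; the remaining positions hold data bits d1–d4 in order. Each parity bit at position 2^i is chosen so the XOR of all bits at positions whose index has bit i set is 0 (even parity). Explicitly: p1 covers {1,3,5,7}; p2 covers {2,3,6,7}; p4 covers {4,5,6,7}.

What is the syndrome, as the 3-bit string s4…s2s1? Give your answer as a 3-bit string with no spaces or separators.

s1 (pos 1,3,5,7): 1⊕1⊕1⊕0 = 1
s2 (pos 2,3,6,7): 0⊕1⊕1⊕0 = 0
s4 (pos 4,5,6,7): 0⊕1⊕1⊕0 = 0
Syndrome s4…s1 = 001 → error at position 1.

001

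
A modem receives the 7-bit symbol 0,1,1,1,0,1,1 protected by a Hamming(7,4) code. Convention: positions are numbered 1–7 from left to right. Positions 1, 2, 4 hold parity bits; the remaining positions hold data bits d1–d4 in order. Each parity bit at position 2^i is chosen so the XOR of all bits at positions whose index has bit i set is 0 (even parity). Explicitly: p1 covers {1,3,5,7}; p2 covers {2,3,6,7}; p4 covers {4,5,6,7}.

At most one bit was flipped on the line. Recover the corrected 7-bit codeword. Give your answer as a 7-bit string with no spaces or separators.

s1 (pos 1,3,5,7): 0⊕1⊕0⊕1 = 0
s2 (pos 2,3,6,7): 1⊕1⊕1⊕1 = 0
s4 (pos 4,5,6,7): 1⊕0⊕1⊕1 = 1
Syndrome s4…s1 = 100 → error at position 4.
Flip position 4: 0111011 → 0110011

0110011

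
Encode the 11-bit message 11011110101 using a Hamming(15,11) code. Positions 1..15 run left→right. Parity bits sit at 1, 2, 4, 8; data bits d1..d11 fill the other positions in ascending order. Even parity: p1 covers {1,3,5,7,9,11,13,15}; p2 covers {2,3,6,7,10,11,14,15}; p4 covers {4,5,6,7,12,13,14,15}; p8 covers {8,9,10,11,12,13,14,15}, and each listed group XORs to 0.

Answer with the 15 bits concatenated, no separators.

111010111110101

Place data at non-parity positions: p1 p2 1 p4 1 0 1 p8 1 1 1 0 1 0 1
p1 (pos 1,3,5,7,9,11,13,15): XOR of data positions = 1⊕1⊕1⊕1⊕1⊕1⊕1 = 1
p2 (pos 2,3,6,7,10,11,14,15): XOR of data positions = 1⊕0⊕1⊕1⊕1⊕0⊕1 = 1
p4 (pos 4,5,6,7,12,13,14,15): XOR of data positions = 1⊕0⊕1⊕0⊕1⊕0⊕1 = 0
p8 (pos 8,9,10,11,12,13,14,15): XOR of data positions = 1⊕1⊕1⊕0⊕1⊕0⊕1 = 1
Codeword: 111010111110101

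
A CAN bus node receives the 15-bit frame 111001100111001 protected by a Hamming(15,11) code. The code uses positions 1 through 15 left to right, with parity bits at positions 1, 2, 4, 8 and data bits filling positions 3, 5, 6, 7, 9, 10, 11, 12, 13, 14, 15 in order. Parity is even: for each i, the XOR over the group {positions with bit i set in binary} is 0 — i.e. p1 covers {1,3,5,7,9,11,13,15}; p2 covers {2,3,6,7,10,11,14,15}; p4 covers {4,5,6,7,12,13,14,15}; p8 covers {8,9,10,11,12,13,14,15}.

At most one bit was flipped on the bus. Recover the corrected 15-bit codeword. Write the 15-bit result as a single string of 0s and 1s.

s1 (pos 1,3,5,7,9,11,13,15): 1⊕1⊕0⊕1⊕0⊕1⊕0⊕1 = 1
s2 (pos 2,3,6,7,10,11,14,15): 1⊕1⊕1⊕1⊕1⊕1⊕0⊕1 = 1
s4 (pos 4,5,6,7,12,13,14,15): 0⊕0⊕1⊕1⊕1⊕0⊕0⊕1 = 0
s8 (pos 8,9,10,11,12,13,14,15): 0⊕0⊕1⊕1⊕1⊕0⊕0⊕1 = 0
Syndrome s8…s1 = 0011 → error at position 3.
Flip position 3: 111001100111001 → 110001100111001

110001100111001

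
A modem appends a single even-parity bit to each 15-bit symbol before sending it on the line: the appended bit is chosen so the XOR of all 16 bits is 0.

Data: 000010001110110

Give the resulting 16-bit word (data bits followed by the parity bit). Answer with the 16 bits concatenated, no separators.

0000100011101100

XOR of the 15 data bits: 0⊕0⊕0⊕0⊕1⊕0⊕0⊕0⊕1⊕1⊕1⊕0⊕1⊕1⊕0 = 0
Parity bit = 0 (so all 16 bits XOR to 0).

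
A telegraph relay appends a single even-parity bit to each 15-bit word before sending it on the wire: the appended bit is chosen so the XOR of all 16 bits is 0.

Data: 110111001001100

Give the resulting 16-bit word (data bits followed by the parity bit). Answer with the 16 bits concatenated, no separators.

1101110010011000

XOR of the 15 data bits: 1⊕1⊕0⊕1⊕1⊕1⊕0⊕0⊕1⊕0⊕0⊕1⊕1⊕0⊕0 = 0
Parity bit = 0 (so all 16 bits XOR to 0).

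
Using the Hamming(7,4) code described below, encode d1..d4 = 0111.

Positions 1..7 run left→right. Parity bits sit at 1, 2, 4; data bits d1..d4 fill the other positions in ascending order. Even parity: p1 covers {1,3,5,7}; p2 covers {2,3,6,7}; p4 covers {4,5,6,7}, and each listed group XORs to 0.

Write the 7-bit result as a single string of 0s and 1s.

0001111

Place data at non-parity positions: p1 p2 0 p4 1 1 1
p1 (pos 1,3,5,7): XOR of data positions = 0⊕1⊕1 = 0
p2 (pos 2,3,6,7): XOR of data positions = 0⊕1⊕1 = 0
p4 (pos 4,5,6,7): XOR of data positions = 1⊕1⊕1 = 1
Codeword: 0001111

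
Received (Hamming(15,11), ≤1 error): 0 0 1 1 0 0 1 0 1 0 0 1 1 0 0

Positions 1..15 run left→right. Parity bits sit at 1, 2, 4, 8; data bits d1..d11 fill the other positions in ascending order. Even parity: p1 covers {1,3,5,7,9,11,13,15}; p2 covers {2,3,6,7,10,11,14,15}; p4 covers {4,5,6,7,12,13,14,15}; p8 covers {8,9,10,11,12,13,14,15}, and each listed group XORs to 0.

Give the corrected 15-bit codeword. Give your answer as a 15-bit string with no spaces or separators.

001100111001100

s1 (pos 1,3,5,7,9,11,13,15): 0⊕1⊕0⊕1⊕1⊕0⊕1⊕0 = 0
s2 (pos 2,3,6,7,10,11,14,15): 0⊕1⊕0⊕1⊕0⊕0⊕0⊕0 = 0
s4 (pos 4,5,6,7,12,13,14,15): 1⊕0⊕0⊕1⊕1⊕1⊕0⊕0 = 0
s8 (pos 8,9,10,11,12,13,14,15): 0⊕1⊕0⊕0⊕1⊕1⊕0⊕0 = 1
Syndrome s8…s1 = 1000 → error at position 8.
Flip position 8: 001100101001100 → 001100111001100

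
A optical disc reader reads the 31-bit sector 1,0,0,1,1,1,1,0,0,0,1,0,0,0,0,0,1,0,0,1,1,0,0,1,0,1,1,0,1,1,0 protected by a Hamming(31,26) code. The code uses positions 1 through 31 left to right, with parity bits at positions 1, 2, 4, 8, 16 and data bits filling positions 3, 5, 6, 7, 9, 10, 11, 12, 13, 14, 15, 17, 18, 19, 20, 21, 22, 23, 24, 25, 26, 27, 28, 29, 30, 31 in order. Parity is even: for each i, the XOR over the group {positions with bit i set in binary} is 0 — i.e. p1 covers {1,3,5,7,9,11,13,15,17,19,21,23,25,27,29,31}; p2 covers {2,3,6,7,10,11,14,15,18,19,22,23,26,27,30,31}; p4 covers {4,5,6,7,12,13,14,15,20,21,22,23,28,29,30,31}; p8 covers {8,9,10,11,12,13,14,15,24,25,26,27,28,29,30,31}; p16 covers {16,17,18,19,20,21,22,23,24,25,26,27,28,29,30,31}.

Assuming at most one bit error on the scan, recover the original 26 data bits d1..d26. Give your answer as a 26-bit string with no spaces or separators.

01110010000100110010110110

s1 (pos 1,3,5,7,9,11,13,15,17,19,21,23,25,27,29,31): 1⊕0⊕1⊕1⊕0⊕1⊕0⊕0⊕1⊕0⊕1⊕0⊕0⊕1⊕1⊕0 = 0
s2 (pos 2,3,6,7,10,11,14,15,18,19,22,23,26,27,30,31): 0⊕0⊕1⊕1⊕0⊕1⊕0⊕0⊕0⊕0⊕0⊕0⊕1⊕1⊕1⊕0 = 0
s4 (pos 4,5,6,7,12,13,14,15,20,21,22,23,28,29,30,31): 1⊕1⊕1⊕1⊕0⊕0⊕0⊕0⊕1⊕1⊕0⊕0⊕0⊕1⊕1⊕0 = 0
s8 (pos 8,9,10,11,12,13,14,15,24,25,26,27,28,29,30,31): 0⊕0⊕0⊕1⊕0⊕0⊕0⊕0⊕1⊕0⊕1⊕1⊕0⊕1⊕1⊕0 = 0
s16 (pos 16,17,18,19,20,21,22,23,24,25,26,27,28,29,30,31): 0⊕1⊕0⊕0⊕1⊕1⊕0⊕0⊕1⊕0⊕1⊕1⊕0⊕1⊕1⊕0 = 0
Syndrome s16…s1 = 00000 → no error.
Read data bits from positions 3,5,6,7,9,10,11,12,13,14,15,17,18,19,20,21,22,23,24,25,26,27,28,29,30,31: 01110010000100110010110110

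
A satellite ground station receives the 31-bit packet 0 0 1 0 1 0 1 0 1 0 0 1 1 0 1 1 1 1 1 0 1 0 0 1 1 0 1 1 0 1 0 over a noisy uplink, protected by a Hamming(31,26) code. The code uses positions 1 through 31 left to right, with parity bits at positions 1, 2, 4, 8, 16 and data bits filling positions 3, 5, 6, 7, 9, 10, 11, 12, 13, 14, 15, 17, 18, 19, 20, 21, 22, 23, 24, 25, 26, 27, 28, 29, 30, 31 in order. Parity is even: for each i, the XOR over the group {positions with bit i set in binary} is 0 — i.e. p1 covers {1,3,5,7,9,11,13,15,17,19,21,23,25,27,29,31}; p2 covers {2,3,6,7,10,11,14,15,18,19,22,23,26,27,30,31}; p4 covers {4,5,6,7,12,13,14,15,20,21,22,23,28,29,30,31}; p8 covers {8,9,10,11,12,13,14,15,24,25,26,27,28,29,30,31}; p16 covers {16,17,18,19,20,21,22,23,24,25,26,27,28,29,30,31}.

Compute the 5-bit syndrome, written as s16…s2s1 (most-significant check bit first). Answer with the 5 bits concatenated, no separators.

s1 (pos 1,3,5,7,9,11,13,15,17,19,21,23,25,27,29,31): 0⊕1⊕1⊕1⊕1⊕0⊕1⊕1⊕1⊕1⊕1⊕0⊕1⊕1⊕0⊕0 = 1
s2 (pos 2,3,6,7,10,11,14,15,18,19,22,23,26,27,30,31): 0⊕1⊕0⊕1⊕0⊕0⊕0⊕1⊕1⊕1⊕0⊕0⊕0⊕1⊕1⊕0 = 1
s4 (pos 4,5,6,7,12,13,14,15,20,21,22,23,28,29,30,31): 0⊕1⊕0⊕1⊕1⊕1⊕0⊕1⊕0⊕1⊕0⊕0⊕1⊕0⊕1⊕0 = 0
s8 (pos 8,9,10,11,12,13,14,15,24,25,26,27,28,29,30,31): 0⊕1⊕0⊕0⊕1⊕1⊕0⊕1⊕1⊕1⊕0⊕1⊕1⊕0⊕1⊕0 = 1
s16 (pos 16,17,18,19,20,21,22,23,24,25,26,27,28,29,30,31): 1⊕1⊕1⊕1⊕0⊕1⊕0⊕0⊕1⊕1⊕0⊕1⊕1⊕0⊕1⊕0 = 0
Syndrome s16…s1 = 01011 → error at position 11.

01011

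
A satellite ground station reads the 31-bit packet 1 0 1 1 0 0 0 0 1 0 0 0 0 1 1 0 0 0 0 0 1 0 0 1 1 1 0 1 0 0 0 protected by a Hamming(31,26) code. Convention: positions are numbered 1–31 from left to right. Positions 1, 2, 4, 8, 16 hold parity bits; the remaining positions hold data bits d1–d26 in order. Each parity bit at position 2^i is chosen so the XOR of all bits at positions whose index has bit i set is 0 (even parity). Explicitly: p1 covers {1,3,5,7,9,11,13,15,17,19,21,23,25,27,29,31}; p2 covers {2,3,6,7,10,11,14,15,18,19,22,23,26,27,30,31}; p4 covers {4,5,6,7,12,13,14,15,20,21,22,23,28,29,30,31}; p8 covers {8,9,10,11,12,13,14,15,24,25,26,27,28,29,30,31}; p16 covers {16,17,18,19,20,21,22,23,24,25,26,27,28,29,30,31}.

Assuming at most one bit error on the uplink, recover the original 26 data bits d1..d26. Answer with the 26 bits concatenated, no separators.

s1 (pos 1,3,5,7,9,11,13,15,17,19,21,23,25,27,29,31): 1⊕1⊕0⊕0⊕1⊕0⊕0⊕1⊕0⊕0⊕1⊕0⊕1⊕0⊕0⊕0 = 0
s2 (pos 2,3,6,7,10,11,14,15,18,19,22,23,26,27,30,31): 0⊕1⊕0⊕0⊕0⊕0⊕1⊕1⊕0⊕0⊕0⊕0⊕1⊕0⊕0⊕0 = 0
s4 (pos 4,5,6,7,12,13,14,15,20,21,22,23,28,29,30,31): 1⊕0⊕0⊕0⊕0⊕0⊕1⊕1⊕0⊕1⊕0⊕0⊕1⊕0⊕0⊕0 = 1
s8 (pos 8,9,10,11,12,13,14,15,24,25,26,27,28,29,30,31): 0⊕1⊕0⊕0⊕0⊕0⊕1⊕1⊕1⊕1⊕1⊕0⊕1⊕0⊕0⊕0 = 1
s16 (pos 16,17,18,19,20,21,22,23,24,25,26,27,28,29,30,31): 0⊕0⊕0⊕0⊕0⊕1⊕0⊕0⊕1⊕1⊕1⊕0⊕1⊕0⊕0⊕0 = 1
Syndrome s16…s1 = 11100 → error at position 28.
Flip position 28: 1011000010000110000010011101000 → 1011000010000110000010011100000
Read data bits from positions 3,5,6,7,9,10,11,12,13,14,15,17,18,19,20,21,22,23,24,25,26,27,28,29,30,31: 10001000011000010011100000

10001000011000010011100000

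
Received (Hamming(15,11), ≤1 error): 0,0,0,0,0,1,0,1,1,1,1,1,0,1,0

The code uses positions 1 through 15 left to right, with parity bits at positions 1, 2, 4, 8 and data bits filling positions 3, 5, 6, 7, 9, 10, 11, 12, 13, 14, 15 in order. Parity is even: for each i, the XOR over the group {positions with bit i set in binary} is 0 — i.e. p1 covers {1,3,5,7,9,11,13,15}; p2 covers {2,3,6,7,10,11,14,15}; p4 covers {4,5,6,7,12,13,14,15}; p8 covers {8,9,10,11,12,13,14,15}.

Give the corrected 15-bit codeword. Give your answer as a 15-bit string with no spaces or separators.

s1 (pos 1,3,5,7,9,11,13,15): 0⊕0⊕0⊕0⊕1⊕1⊕0⊕0 = 0
s2 (pos 2,3,6,7,10,11,14,15): 0⊕0⊕1⊕0⊕1⊕1⊕1⊕0 = 0
s4 (pos 4,5,6,7,12,13,14,15): 0⊕0⊕1⊕0⊕1⊕0⊕1⊕0 = 1
s8 (pos 8,9,10,11,12,13,14,15): 1⊕1⊕1⊕1⊕1⊕0⊕1⊕0 = 0
Syndrome s8…s1 = 0100 → error at position 4.
Flip position 4: 000001011111010 → 000101011111010

000101011111010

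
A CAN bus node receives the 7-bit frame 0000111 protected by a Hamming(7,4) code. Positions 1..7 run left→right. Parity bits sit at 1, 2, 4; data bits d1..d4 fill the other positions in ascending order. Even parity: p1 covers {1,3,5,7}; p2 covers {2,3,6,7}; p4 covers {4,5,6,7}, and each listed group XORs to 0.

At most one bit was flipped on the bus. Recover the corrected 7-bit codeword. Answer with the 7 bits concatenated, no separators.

0001111

s1 (pos 1,3,5,7): 0⊕0⊕1⊕1 = 0
s2 (pos 2,3,6,7): 0⊕0⊕1⊕1 = 0
s4 (pos 4,5,6,7): 0⊕1⊕1⊕1 = 1
Syndrome s4…s1 = 100 → error at position 4.
Flip position 4: 0000111 → 0001111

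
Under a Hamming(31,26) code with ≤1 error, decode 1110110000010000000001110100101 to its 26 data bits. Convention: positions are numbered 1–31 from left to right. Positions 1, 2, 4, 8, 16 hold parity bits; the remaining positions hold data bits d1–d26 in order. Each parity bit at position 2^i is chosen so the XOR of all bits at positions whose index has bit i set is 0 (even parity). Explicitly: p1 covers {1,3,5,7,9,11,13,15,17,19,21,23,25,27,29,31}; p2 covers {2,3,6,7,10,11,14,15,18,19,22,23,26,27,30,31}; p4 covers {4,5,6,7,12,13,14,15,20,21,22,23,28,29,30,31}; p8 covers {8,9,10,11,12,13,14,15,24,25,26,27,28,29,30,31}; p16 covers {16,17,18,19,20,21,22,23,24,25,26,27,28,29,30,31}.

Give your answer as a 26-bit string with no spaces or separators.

s1 (pos 1,3,5,7,9,11,13,15,17,19,21,23,25,27,29,31): 1⊕1⊕1⊕0⊕0⊕0⊕0⊕0⊕0⊕0⊕0⊕1⊕0⊕0⊕1⊕1 = 0
s2 (pos 2,3,6,7,10,11,14,15,18,19,22,23,26,27,30,31): 1⊕1⊕1⊕0⊕0⊕0⊕0⊕0⊕0⊕0⊕1⊕1⊕1⊕0⊕0⊕1 = 1
s4 (pos 4,5,6,7,12,13,14,15,20,21,22,23,28,29,30,31): 0⊕1⊕1⊕0⊕1⊕0⊕0⊕0⊕0⊕0⊕1⊕1⊕0⊕1⊕0⊕1 = 1
s8 (pos 8,9,10,11,12,13,14,15,24,25,26,27,28,29,30,31): 0⊕0⊕0⊕0⊕1⊕0⊕0⊕0⊕1⊕0⊕1⊕0⊕0⊕1⊕0⊕1 = 1
s16 (pos 16,17,18,19,20,21,22,23,24,25,26,27,28,29,30,31): 0⊕0⊕0⊕0⊕0⊕0⊕1⊕1⊕1⊕0⊕1⊕0⊕0⊕1⊕0⊕1 = 0
Syndrome s16…s1 = 01110 → error at position 14.
Flip position 14: 1110110000010000000001110100101 → 1110110000010100000001110100101
Read data bits from positions 3,5,6,7,9,10,11,12,13,14,15,17,18,19,20,21,22,23,24,25,26,27,28,29,30,31: 11100001010000001110100101

11100001010000001110100101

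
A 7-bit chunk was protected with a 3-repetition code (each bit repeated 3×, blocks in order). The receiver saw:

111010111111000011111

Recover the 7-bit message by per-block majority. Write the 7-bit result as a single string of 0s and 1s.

1011011

Block 1 (111): 3 ones → 1
Block 2 (010): 1 one → 0
Block 3 (111): 3 ones → 1
Block 4 (111): 3 ones → 1
Block 5 (000): 0 ones → 0
Block 6 (011): 2 ones → 1
Block 7 (111): 3 ones → 1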